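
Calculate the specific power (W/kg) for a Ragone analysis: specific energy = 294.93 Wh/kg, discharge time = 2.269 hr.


P_specific = E / t = 294.93 / 2.269 = 130.0 W/kg

130.0 W/kg


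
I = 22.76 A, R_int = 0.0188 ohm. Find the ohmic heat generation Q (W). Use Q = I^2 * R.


I^2 = 518.02
Q = 518.02 * 0.0188 = 9.739 W

9.739 W


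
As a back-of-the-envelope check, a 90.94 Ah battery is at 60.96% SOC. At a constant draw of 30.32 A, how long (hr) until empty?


Step 1: remaining = SOC/100 * C_total = 60.96/100 * 90.94 = 55.437 Ah
Step 2: t = remaining / I = 55.437 / 30.32 = 1.828 hr

1.828 hr


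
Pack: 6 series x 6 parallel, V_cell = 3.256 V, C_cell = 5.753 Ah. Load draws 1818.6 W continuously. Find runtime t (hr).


Step 1: E_pack = Ns * V_cell * Np * C_cell = 6 * 3.256 * 6 * 5.753 = 674.34 Wh
Step 2: t = E_pack / P = 674.34 / 1818.6 = 0.3708 hr

0.3708 hr


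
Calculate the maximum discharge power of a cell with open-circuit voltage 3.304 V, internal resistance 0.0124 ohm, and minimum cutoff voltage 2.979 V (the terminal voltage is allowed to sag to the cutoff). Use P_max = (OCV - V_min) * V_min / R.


dV = OCV - V_min = 0.325 V (so I_max = dV / R)
P_max = dV * V_min / R = 0.325 * 2.979 / 0.0124 = 78.08 W

78.08 W


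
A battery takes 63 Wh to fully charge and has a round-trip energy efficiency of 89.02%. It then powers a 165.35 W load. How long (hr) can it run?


Step 1: E_discharge = eta/100 * E_charge = 89.02/100 * 63 = 56.083 Wh
Step 2: t = E_discharge / P = 56.083 / 165.35 = 0.3392 hr

0.3392 hr


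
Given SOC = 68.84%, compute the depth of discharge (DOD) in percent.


DOD = 100 - SOC = 100 - 68.84 = 31.16%

31.16%


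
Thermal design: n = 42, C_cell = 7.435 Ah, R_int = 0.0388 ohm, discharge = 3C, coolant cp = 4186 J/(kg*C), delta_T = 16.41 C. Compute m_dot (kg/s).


Step 1: I = 3 * 7.435 = 22.305 A
Step 2: Q_cell = I^2 * R = 22.305^2 * 0.0388 = 19.304 W
Step 3: Q_total = 42 * 19.304 = 810.77 W
Step 4: m_dot = Q_total / (cp * dT) = 810.77 / (4186 * 16.41) = 0.01180 kg/s

0.01180 kg/s


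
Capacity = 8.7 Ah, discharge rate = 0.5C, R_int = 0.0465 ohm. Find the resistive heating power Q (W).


Step 1: I = C_rate * capacity = 0.5 * 8.7 = 4.35 A
Step 2: Q = I^2 * R = 4.35^2 * 0.0465 = 18.923 * 0.0465 = 0.8799 W

0.8799 W


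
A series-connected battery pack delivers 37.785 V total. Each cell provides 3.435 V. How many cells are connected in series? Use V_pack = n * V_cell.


n = V_pack / V_cell = 37.785 / 3.435 = 11

11


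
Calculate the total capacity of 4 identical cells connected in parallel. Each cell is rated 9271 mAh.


Convert: C_cell = 9271 mAh = 9.271 Ah
C_total = 4 * 9.271 = 37.084 Ah

37.084 Ah


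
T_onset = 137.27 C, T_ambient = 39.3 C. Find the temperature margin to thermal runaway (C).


Safety margin = 137.27 C - 39.3 C = 97.97 C

97.97 C


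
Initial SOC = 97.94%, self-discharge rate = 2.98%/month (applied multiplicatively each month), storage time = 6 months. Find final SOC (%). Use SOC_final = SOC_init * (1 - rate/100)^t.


decay = (1 - 2.98/100)^6 = 0.834
SOC_final = 97.94 * 0.834 = 81.68%

81.68%


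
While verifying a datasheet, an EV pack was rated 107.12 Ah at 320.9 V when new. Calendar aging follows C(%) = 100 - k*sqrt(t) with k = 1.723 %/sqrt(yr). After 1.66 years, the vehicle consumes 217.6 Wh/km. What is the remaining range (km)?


Step 1: capacity retention = 100 - 1.723 * sqrt(1.66) = 100 - 1.723 * 1.2884 = 97.78%
Step 2: C_now = 107.12 * 97.78/100 = 104.74 Ah
Step 3: E_pack = V * C_now = 320.9 * 104.74 = 33611 Wh
Step 4: range = E_pack / consumption = 33611 / 217.6 = 154.5 km

154.5 km


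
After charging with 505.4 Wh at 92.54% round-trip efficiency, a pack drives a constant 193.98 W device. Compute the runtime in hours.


Step 1: E_discharge = eta/100 * E_charge = 92.54/100 * 505.4 = 467.7 Wh
Step 2: t = E_discharge / P = 467.7 / 193.98 = 2.411 hr

2.411 hr


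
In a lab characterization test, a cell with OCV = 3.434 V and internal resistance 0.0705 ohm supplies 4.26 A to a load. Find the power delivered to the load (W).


Step 1: V_terminal = OCV - I*R = 3.434 - 4.26 * 0.0705 = 3.1337 V
Step 2: P_out = V_terminal * I = 3.1337 * 4.26 = 13.35 W

13.35 W


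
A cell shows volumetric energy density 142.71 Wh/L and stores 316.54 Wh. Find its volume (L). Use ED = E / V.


V = E / ED = 316.54 / 142.71 = 2.218 L

2.218 L


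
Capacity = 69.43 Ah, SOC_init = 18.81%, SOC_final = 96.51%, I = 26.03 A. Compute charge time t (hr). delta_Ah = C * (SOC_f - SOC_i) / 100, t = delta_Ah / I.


delta_Ah = 69.43 * (96.51 - 18.81) / 100 = 53.947 Ah
t = delta_Ah / I = 53.947 / 26.03 = 2.072 hr

2.072 hr


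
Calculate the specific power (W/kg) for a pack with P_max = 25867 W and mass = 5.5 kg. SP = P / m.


SP = P / m = 25867 / 5.5 = 4703 W/kg

4703 W/kg


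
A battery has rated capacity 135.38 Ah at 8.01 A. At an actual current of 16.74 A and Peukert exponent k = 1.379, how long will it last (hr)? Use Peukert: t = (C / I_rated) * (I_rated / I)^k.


Step 1: t_rated = C / I_rated = 135.38 / 8.01 = 16.901 hr
Step 2: ratio = 8.01 / 16.74 = 0.47849
Step 3: ratio^k = 0.47849^1.379 = 0.36186
Step 4: t = t_rated * ratio^k = 16.901 * 0.36186 = 6.116 hr

6.116 hr


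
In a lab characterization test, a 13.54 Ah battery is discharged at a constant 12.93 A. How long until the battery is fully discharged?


Runtime = 13.54 Ah / 12.93 A = 1.047 hr

1.047 hr


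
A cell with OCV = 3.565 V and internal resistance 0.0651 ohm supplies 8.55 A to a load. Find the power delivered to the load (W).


Step 1: V_terminal = OCV - I*R = 3.565 - 8.55 * 0.0651 = 3.0084 V
Step 2: P_out = V_terminal * I = 3.0084 * 8.55 = 25.72 W

25.72 W


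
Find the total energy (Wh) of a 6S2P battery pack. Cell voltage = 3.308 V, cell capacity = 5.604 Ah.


V_pack = 6 * 3.308 = 19.848 V
C_pack = 2 * 5.604 = 11.208 Ah
E = V_pack * C_pack = 19.848 * 11.208 = 222.5 Wh

222.5 Wh


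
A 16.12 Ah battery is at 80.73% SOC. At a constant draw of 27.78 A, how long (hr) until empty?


Step 1: remaining = SOC/100 * C_total = 80.73/100 * 16.12 = 13.014 Ah
Step 2: t = remaining / I = 13.014 / 27.78 = 0.4685 hr

0.4685 hr


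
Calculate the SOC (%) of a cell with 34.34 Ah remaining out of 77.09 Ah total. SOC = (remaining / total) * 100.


SOC% = 34.34 / 77.09 * 100 = 44.55%

44.55%


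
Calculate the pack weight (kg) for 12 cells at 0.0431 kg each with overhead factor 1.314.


Cell mass sum = 12 * 0.0431 = 0.5172 kg
With overhead 1.314: m_pack = 0.5172 * 1.314 = 0.6796 kg

0.6796 kg


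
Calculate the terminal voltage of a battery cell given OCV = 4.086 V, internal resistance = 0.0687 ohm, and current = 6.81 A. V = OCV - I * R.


IR drop = 6.81 * 0.0687 = 0.46785 V
V = 4.086 - 0.46785 = 3.618 V

3.618 V


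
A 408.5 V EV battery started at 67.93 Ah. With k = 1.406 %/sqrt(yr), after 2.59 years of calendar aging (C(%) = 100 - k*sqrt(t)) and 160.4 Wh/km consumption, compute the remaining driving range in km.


Step 1: capacity retention = 100 - 1.406 * sqrt(2.59) = 100 - 1.406 * 1.6093 = 97.737%
Step 2: C_now = 67.93 * 97.737/100 = 66.393 Ah
Step 3: E_pack = V * C_now = 408.5 * 66.393 = 27122 Wh
Step 4: range = E_pack / consumption = 27122 / 160.4 = 169.1 km

169.1 km


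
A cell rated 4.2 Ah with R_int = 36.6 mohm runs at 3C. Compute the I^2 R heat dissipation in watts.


Convert: R = 36.6 mohm = 0.0366 ohm
Step 1: I = C_rate * capacity = 3 * 4.2 = 12.6 A
Step 2: Q = I^2 * R = 12.6^2 * 0.0366 = 158.76 * 0.0366 = 5.811 W

5.811 W


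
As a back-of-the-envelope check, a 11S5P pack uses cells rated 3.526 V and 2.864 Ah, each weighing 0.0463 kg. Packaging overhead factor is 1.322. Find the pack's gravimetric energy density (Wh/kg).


Step 1: V_pack = 11 * 3.526 = 38.786 V
Step 2: C_pack = 5 * 2.864 = 14.32 Ah
Step 3: E_pack = V_pack * C_pack = 38.786 * 14.32 = 555.42 Wh
Step 4: m_pack = 11 * 5 * 0.0463 * 1.322 = 3.3665 kg
Step 5: ED = E_pack / m_pack = 555.42 / 3.3665 = 165.0 Wh/kg

165.0 Wh/kg


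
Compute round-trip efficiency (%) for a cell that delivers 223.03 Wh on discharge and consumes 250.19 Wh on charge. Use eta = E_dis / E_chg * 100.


Round-trip efficiency = 223.03/250.19 * 100% = 89.14%

89.14%


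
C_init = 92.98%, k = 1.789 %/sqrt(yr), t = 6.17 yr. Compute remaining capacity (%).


sqrt(t) = sqrt(6.17) = 2.4839
C_final = 92.98 - 1.789 * 2.4839 = 88.54%

88.54%


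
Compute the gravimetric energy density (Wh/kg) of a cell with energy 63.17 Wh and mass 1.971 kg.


Specific energy = 63.17 Wh / 1.971 kg = 32.05 Wh/kg

32.05 Wh/kg


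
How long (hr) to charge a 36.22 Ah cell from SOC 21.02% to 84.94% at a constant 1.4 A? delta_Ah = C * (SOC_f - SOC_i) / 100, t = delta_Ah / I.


delta_Ah = 36.22 * (84.94 - 21.02) / 100 = 23.152 Ah
t = delta_Ah / I = 23.152 / 1.4 = 16.54 hr

16.54 hr


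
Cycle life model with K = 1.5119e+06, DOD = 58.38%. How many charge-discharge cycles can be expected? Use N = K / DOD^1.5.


DOD^1.5 = 446.06
N = K / DOD^1.5 = 1.5119e+06 / 446.06 = 3389

3389 cycles


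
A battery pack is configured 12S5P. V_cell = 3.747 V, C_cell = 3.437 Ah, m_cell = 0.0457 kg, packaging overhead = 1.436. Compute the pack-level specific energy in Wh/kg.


Step 1: V_pack = 12 * 3.747 = 44.964 V
Step 2: C_pack = 5 * 3.437 = 17.185 Ah
Step 3: E_pack = V_pack * C_pack = 44.964 * 17.185 = 772.71 Wh
Step 4: m_pack = 12 * 5 * 0.0457 * 1.436 = 3.9375 kg
Step 5: ED = E_pack / m_pack = 772.71 / 3.9375 = 196.2 Wh/kg

196.2 Wh/kg


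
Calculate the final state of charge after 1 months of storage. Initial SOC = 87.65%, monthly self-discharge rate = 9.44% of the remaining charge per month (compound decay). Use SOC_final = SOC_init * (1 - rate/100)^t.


decay = (1 - 9.44/100)^1 = 0.9056
SOC_final = 87.65 * 0.9056 = 79.38%

79.38%


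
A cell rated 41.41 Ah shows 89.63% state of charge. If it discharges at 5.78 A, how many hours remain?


Step 1: remaining = SOC/100 * C_total = 89.63/100 * 41.41 = 37.116 Ah
Step 2: t = remaining / I = 37.116 / 5.78 = 6.421 hr

6.421 hr


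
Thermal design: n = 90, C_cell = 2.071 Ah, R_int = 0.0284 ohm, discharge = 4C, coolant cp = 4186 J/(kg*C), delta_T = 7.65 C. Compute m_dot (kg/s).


Step 1: I = 4 * 2.071 = 8.284 A
Step 2: Q_cell = I^2 * R = 8.284^2 * 0.0284 = 1.9489 W
Step 3: Q_total = 90 * 1.9489 = 175.4 W
Step 4: m_dot = Q_total / (cp * dT) = 175.4 / (4186 * 7.65) = 0.005477 kg/s

0.005477 kg/s


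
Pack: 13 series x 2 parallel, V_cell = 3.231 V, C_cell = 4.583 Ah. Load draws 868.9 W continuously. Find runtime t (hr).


Step 1: E_pack = Ns * V_cell * Np * C_cell = 13 * 3.231 * 2 * 4.583 = 385 Wh
Step 2: t = E_pack / P = 385 / 868.9 = 0.4431 hr

0.4431 hr


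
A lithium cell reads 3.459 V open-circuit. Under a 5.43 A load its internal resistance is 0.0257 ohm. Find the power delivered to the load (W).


Step 1: V_terminal = OCV - I*R = 3.459 - 5.43 * 0.0257 = 3.3194 V
Step 2: P_out = V_terminal * I = 3.3194 * 5.43 = 18.02 W

18.02 W


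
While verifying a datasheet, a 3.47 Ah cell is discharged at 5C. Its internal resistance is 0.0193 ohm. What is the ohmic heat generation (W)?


Step 1: I = C_rate * capacity = 5 * 3.47 = 17.35 A
Step 2: Q = I^2 * R = 17.35^2 * 0.0193 = 301.02 * 0.0193 = 5.810 W

5.810 W


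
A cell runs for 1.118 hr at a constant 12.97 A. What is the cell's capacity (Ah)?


C = I * t = 12.97 * 1.118 = 14.50 Ah

14.50 Ah


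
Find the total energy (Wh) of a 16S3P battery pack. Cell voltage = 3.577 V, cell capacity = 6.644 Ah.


E = Ns * Vcell * Np * Ccell = 16 * 3.577 * 3 * 6.644 = 1141 Wh

1141 Wh


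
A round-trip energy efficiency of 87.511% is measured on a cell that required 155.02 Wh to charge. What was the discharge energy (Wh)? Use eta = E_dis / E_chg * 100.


E_dis = eta/100 * E_chg = 87.511/100 * 155.02 = 135.7 Wh

135.7 Wh


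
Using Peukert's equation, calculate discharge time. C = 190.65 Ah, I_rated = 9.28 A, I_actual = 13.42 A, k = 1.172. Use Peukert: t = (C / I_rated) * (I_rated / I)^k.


Step 1: t_rated = C / I_rated = 190.65 / 9.28 = 20.544 hr
Step 2: ratio = 9.28 / 13.42 = 0.69151
Step 3: ratio^k = 0.69151^1.172 = 0.649
Step 4: t = t_rated * ratio^k = 20.544 * 0.649 = 13.33 hr

13.33 hr


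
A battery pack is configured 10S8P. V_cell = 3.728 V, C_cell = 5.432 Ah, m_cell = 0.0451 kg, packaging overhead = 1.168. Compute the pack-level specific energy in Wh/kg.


Step 1: V_pack = 10 * 3.728 = 37.28 V
Step 2: C_pack = 8 * 5.432 = 43.456 Ah
Step 3: E_pack = V_pack * C_pack = 37.28 * 43.456 = 1620 Wh
Step 4: m_pack = 10 * 8 * 0.0451 * 1.168 = 4.2141 kg
Step 5: ED = E_pack / m_pack = 1620 / 4.2141 = 384.4 Wh/kg

384.4 Wh/kg


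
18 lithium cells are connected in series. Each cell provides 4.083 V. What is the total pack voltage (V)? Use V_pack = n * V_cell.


With 18 cells in series at 4.083 V each, V_pack = 73.494 V

73.494 V


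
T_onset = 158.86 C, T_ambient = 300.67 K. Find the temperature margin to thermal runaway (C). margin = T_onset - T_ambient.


Convert: T_ambient = 300.67 K = 27.52 C
margin = 158.86 - 27.52 = 131.34 C

131.34 C


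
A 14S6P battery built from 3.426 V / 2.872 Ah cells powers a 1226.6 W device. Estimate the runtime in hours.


Step 1: E_pack = Ns * V_cell * Np * C_cell = 14 * 3.426 * 6 * 2.872 = 826.52 Wh
Step 2: t = E_pack / P = 826.52 / 1226.6 = 0.6738 hr

0.6738 hr


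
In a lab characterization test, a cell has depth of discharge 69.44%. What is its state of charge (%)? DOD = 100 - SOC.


SOC = 100 - DOD = 100 - 69.44 = 30.56%

30.56%


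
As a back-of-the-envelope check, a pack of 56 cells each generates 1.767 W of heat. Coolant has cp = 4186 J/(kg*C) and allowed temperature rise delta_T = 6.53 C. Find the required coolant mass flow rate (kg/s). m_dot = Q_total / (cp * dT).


Q_total = 56 * 1.767 = 98.952 W
m_dot = Q_total / (cp * dT) = 98.952 / (4186 * 6.53) = 0.003620 kg/s

0.003620 kg/s


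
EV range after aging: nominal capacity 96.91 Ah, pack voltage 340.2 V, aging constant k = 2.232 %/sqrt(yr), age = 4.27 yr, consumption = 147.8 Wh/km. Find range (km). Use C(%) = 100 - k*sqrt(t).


Step 1: capacity retention = 100 - 2.232 * sqrt(4.27) = 100 - 2.232 * 2.0664 = 95.388%
Step 2: C_now = 96.91 * 95.388/100 = 92.441 Ah
Step 3: E_pack = V * C_now = 340.2 * 92.441 = 31448 Wh
Step 4: range = E_pack / consumption = 31448 / 147.8 = 212.8 km

212.8 km


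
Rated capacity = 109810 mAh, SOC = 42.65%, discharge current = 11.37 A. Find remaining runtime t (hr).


Convert: C_total = 109810 mAh = 109.81 Ah
Step 1: remaining = SOC/100 * C_total = 42.65/100 * 109.81 = 46.834 Ah
Step 2: t = remaining / I = 46.834 / 11.37 = 4.119 hr

4.119 hr


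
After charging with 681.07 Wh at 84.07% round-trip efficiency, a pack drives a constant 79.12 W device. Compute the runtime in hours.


Step 1: E_discharge = eta/100 * E_charge = 84.07/100 * 681.07 = 572.58 Wh
Step 2: t = E_discharge / P = 572.58 / 79.12 = 7.237 hr

7.237 hr


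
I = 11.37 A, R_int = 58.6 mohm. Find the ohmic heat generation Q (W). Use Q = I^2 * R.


Convert: R = 58.6 mohm = 0.0586 ohm
Q = I^2 * R = 11.37^2 * 0.0586 = 7.576 W

7.576 W


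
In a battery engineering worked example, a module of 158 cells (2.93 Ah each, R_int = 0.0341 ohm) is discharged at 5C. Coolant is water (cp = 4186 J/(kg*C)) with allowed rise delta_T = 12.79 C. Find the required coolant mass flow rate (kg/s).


Step 1: I = 5 * 2.93 = 14.65 A
Step 2: Q_cell = I^2 * R = 14.65^2 * 0.0341 = 7.3186 W
Step 3: Q_total = 158 * 7.3186 = 1156.3 W
Step 4: m_dot = Q_total / (cp * dT) = 1156.3 / (4186 * 12.79) = 0.02160 kg/s

0.02160 kg/s


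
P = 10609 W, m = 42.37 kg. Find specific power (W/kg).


SP = P / m = 10609 / 42.37 = 250.4 W/kg

250.4 W/kg


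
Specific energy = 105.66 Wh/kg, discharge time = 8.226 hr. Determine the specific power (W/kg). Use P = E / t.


P_specific = E / t = 105.66 / 8.226 = 12.84 W/kg

12.84 W/kg


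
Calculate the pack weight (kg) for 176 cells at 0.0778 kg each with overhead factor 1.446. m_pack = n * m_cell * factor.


Cell mass sum = 176 * 0.0778 = 13.693 kg
With overhead 1.446: m_pack = 13.693 * 1.446 = 19.80 kg

19.80 kg


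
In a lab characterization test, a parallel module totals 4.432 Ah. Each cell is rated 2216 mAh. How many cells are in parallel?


Convert: C_cell = 2216 mAh = 2.216 Ah
n = C_total / C_cell = 4.432 / 2.216 = 2

2


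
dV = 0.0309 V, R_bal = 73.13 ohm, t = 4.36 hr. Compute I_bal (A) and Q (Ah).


I_bal = dV / R = 0.0309 / 73.13 = 4.2254e-04 A
Q = I_bal * t = 4.2254e-04 * 4.36 = 0.001842 Ah

I=4.2254e-04 A, Q=0.001842 Ah


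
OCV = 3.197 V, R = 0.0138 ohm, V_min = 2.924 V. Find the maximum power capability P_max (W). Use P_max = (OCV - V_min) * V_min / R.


P_max = (OCV - V_min) * V_min / R = (3.197 - 2.924) * 2.924 / 0.0138 = 0.273 * 2.924 / 0.0138 = 57.84 W

57.84 W


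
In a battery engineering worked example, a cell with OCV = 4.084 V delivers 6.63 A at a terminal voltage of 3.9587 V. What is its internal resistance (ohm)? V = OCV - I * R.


R = (OCV - V) / I = (4.084 - 3.9587) / 6.63 = 0.01890 ohm

0.01890 ohm


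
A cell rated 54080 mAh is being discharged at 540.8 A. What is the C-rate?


Convert: capacity = 54080 mAh = 54.08 Ah
C_rate = I / capacity = 540.8 / 54.08 = 10C

10C


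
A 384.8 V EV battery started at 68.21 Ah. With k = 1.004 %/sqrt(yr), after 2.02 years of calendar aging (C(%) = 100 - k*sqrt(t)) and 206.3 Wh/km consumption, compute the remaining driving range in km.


Step 1: capacity retention = 100 - 1.004 * sqrt(2.02) = 100 - 1.004 * 1.4213 = 98.573%
Step 2: C_now = 68.21 * 98.573/100 = 67.237 Ah
Step 3: E_pack = V * C_now = 384.8 * 67.237 = 25873 Wh
Step 4: range = E_pack / consumption = 25873 / 206.3 = 125.4 km

125.4 km


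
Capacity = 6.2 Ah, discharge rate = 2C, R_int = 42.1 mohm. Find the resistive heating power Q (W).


Convert: R = 42.1 mohm = 0.0421 ohm
Step 1: I = C_rate * capacity = 2 * 6.2 = 12.4 A
Step 2: Q = I^2 * R = 12.4^2 * 0.0421 = 153.76 * 0.0421 = 6.473 W

6.473 W


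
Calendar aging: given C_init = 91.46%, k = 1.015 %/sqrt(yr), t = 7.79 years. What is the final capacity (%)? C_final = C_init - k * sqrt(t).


Step 1: sqrt(7.79 yr) = 2.7911
Step 2: drop = 1.015 * 2.7911 = 2.833
Step 3: C_final = 91.46 - 2.833 = 88.63%

88.63%


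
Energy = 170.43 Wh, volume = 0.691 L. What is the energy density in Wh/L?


ED = E / V = 170.43 / 0.691 = 246.6 Wh/L

246.6 Wh/L


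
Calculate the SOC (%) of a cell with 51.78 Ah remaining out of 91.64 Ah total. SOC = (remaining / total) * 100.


SOC = (remaining / total) * 100 = (51.78 / 91.64) * 100 = 56.50%

56.50%


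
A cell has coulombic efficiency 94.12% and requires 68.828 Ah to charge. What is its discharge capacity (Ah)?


Q_dis = eta/100 * Q_chg = 94.12/100 * 68.828 = 64.78 Ah

64.78 Ah


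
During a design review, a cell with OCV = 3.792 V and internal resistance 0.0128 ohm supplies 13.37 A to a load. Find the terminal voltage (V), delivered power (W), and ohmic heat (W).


Step 1: V_terminal = OCV - I*R = 3.792 - 13.37 * 0.0128 = 3.6209 V
Step 2: P_out = V_terminal * I = 3.6209 * 13.37 = 48.41 W
Step 3: Q = I^2 * R = 13.37^2 * 0.0128 = 2.288 W

V=3.6209 V, P=48.41 W, Q=2.288 W


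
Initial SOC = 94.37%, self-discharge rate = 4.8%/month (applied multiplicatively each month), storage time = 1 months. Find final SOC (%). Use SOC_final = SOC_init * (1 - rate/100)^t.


decay = (1 - 4.8/100)^1 = 0.952
SOC_final = 94.37 * 0.952 = 89.84%

89.84%


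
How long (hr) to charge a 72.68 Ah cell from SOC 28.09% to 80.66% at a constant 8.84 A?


Step 1: dSOC = 80.66% - 28.09% = 52.57%
Step 2: delta_Ah = 72.68 * 52.57 / 100 = 38.208 Ah
Step 3: t = 38.208 / 8.84 = 4.322 hr

4.322 hr


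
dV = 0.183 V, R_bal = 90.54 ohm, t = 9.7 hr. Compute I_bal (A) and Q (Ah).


First, Ohm's law: I_bal = 0.183 V / 90.54 ohm = 0.0020212 A
Then Q = I * t = 0.0020212 A * 9.7 hr = 0.01961 Ah

I=0.0020212 A, Q=0.01961 Ah


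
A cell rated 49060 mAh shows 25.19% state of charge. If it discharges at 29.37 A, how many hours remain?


Convert: C_total = 49060 mAh = 49.06 Ah
Step 1: remaining = SOC/100 * C_total = 25.19/100 * 49.06 = 12.358 Ah
Step 2: t = remaining / I = 12.358 / 29.37 = 0.4208 hr

0.4208 hr


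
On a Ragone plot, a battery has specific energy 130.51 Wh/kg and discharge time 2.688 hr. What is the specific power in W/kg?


P_specific = E / t = 130.51 / 2.688 = 48.55 W/kg

48.55 W/kg


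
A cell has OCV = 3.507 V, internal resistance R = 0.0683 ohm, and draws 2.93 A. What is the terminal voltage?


IR drop = 2.93 * 0.0683 = 0.20012 V
V = 3.507 - 0.20012 = 3.307 V

3.307 V


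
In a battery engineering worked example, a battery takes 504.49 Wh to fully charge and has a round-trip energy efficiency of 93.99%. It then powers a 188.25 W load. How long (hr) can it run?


Step 1: E_discharge = eta/100 * E_charge = 93.99/100 * 504.49 = 474.17 Wh
Step 2: t = E_discharge / P = 474.17 / 188.25 = 2.519 hr

2.519 hr


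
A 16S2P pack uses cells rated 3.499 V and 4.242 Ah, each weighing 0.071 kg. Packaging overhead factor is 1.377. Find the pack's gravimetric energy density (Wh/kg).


Step 1: V_pack = 16 * 3.499 = 55.984 V
Step 2: C_pack = 2 * 4.242 = 8.484 Ah
Step 3: E_pack = V_pack * C_pack = 55.984 * 8.484 = 474.97 Wh
Step 4: m_pack = 16 * 2 * 0.071 * 1.377 = 3.1285 kg
Step 5: ED = E_pack / m_pack = 474.97 / 3.1285 = 151.8 Wh/kg

151.8 Wh/kg


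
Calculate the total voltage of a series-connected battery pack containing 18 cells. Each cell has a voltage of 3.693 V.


Series voltages add: 18 * 3.693 V = 66.474 V

66.474 V


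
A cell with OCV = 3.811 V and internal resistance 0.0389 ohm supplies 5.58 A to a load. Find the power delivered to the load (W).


Step 1: V_terminal = OCV - I*R = 3.811 - 5.58 * 0.0389 = 3.5939 V
Step 2: P_out = V_terminal * I = 3.5939 * 5.58 = 20.05 W

20.05 W


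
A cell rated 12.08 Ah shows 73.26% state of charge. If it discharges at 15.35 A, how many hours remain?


Step 1: remaining = SOC/100 * C_total = 73.26/100 * 12.08 = 8.8498 Ah
Step 2: t = remaining / I = 8.8498 / 15.35 = 0.5765 hr

0.5765 hr


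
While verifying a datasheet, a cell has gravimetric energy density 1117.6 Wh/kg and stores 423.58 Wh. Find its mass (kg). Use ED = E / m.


m = E / ED = 423.58 / 1117.6 = 0.3790 kg

0.3790 kg


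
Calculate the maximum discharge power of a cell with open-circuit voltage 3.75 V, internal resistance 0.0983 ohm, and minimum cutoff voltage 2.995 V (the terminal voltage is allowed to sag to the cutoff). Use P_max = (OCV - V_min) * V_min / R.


dV = OCV - V_min = 0.755 V (so I_max = dV / R)
P_max = dV * V_min / R = 0.755 * 2.995 / 0.0983 = 23.00 W

23.00 W


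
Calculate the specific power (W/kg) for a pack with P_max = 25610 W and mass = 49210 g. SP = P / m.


Convert: m = 49210 g = 49.21 kg
SP = P / m = 25610 / 49.21 = 520.4 W/kg

520.4 W/kg


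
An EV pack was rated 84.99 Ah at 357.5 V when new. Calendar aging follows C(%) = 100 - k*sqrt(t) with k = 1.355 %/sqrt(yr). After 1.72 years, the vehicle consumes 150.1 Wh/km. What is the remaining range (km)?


Step 1: capacity retention = 100 - 1.355 * sqrt(1.72) = 100 - 1.355 * 1.3115 = 98.223%
Step 2: C_now = 84.99 * 98.223/100 = 83.48 Ah
Step 3: E_pack = V * C_now = 357.5 * 83.48 = 29844 Wh
Step 4: range = E_pack / consumption = 29844 / 150.1 = 198.8 km

198.8 km


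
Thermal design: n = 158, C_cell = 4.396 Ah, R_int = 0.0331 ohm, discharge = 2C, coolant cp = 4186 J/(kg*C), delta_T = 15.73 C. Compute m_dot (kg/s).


Step 1: I = 2 * 4.396 = 8.792 A
Step 2: Q_cell = I^2 * R = 8.792^2 * 0.0331 = 2.5586 W
Step 3: Q_total = 158 * 2.5586 = 404.26 W
Step 4: m_dot = Q_total / (cp * dT) = 404.26 / (4186 * 15.73) = 0.006139 kg/s

0.006139 kg/s


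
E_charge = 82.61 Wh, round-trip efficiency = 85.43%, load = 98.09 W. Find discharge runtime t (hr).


Step 1: E_discharge = eta/100 * E_charge = 85.43/100 * 82.61 = 70.574 Wh
Step 2: t = E_discharge / P = 70.574 / 98.09 = 0.7195 hr

0.7195 hr


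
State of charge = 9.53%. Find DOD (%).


DOD = 100 - SOC = 100 - 9.53 = 90.47%

90.47%


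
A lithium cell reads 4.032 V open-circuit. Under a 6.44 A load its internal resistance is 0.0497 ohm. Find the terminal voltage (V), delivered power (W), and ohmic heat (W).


Step 1: V_terminal = OCV - I*R = 4.032 - 6.44 * 0.0497 = 3.7119 V
Step 2: P_out = V_terminal * I = 3.7119 * 6.44 = 23.90 W
Step 3: Q = I^2 * R = 6.44^2 * 0.0497 = 2.061 W

V=3.7119 V, P=23.90 W, Q=2.061 W


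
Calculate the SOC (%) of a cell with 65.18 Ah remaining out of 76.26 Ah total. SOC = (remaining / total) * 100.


SOC = (remaining / total) * 100 = (65.18 / 76.26) * 100 = 85.47%

85.47%


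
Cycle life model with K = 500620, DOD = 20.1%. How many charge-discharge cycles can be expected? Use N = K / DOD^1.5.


DOD^1.5 = 90.114
N = K / DOD^1.5 = 500620 / 90.114 = 5555

5555 cycles


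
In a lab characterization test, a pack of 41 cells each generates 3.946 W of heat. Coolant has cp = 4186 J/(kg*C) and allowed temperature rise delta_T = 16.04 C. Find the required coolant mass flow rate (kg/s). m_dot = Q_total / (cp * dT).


Q_total = 41 * 3.946 = 161.79 W
m_dot = Q_total / (cp * dT) = 161.79 / (4186 * 16.04) = 0.002410 kg/s

0.002410 kg/s


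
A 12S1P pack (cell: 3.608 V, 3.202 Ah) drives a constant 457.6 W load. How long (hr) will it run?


Step 1: E_pack = Ns * V_cell * Np * C_cell = 12 * 3.608 * 1 * 3.202 = 138.63 Wh
Step 2: t = E_pack / P = 138.63 / 457.6 = 0.3030 hr

0.3030 hr


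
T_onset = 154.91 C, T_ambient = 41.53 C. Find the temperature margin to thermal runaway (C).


Safety margin = 154.91 C - 41.53 C = 113.38 C

113.38 C


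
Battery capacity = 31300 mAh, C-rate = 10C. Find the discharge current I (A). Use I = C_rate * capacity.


Convert: capacity = 31300 mAh = 31.3 Ah
At 10C: I = 10 * 31.3 Ah = 313 A

313 A


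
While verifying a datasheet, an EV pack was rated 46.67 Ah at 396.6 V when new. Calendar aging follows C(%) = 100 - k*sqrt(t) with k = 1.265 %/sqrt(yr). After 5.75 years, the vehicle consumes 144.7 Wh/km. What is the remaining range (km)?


Step 1: capacity retention = 100 - 1.265 * sqrt(5.75) = 100 - 1.265 * 2.3979 = 96.967%
Step 2: C_now = 46.67 * 96.967/100 = 45.254 Ah
Step 3: E_pack = V * C_now = 396.6 * 45.254 = 17948 Wh
Step 4: range = E_pack / consumption = 17948 / 144.7 = 124.0 km

124.0 km


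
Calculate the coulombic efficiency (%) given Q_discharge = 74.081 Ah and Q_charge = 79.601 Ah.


Coulombic efficiency = 74.081/79.601 * 100% = 93.07%

93.07%


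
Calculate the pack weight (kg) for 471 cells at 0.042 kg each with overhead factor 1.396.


Cell mass sum = 471 * 0.042 = 19.782 kg
With overhead 1.396: m_pack = 19.782 * 1.396 = 27.62 kg

27.62 kg


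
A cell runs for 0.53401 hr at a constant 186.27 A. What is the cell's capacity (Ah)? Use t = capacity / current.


C = I * t = 186.27 * 0.53401 = 99.47 Ah

99.47 Ah


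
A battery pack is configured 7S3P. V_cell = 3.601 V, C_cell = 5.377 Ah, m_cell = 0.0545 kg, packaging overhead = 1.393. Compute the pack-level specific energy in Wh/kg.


Step 1: V_pack = 7 * 3.601 = 25.207 V
Step 2: C_pack = 3 * 5.377 = 16.131 Ah
Step 3: E_pack = V_pack * C_pack = 25.207 * 16.131 = 406.61 Wh
Step 4: m_pack = 7 * 3 * 0.0545 * 1.393 = 1.5943 kg
Step 5: ED = E_pack / m_pack = 406.61 / 1.5943 = 255.0 Wh/kg

255.0 Wh/kg


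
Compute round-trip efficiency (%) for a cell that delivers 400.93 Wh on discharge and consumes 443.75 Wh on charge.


eta_e = E_dis / E_chg * 100 = 400.93 / 443.75 * 100 = 90.35%

90.35%


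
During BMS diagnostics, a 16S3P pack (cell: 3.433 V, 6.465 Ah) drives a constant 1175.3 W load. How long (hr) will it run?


Step 1: E_pack = Ns * V_cell * Np * C_cell = 16 * 3.433 * 3 * 6.465 = 1065.3 Wh
Step 2: t = E_pack / P = 1065.3 / 1175.3 = 0.9064 hr

0.9064 hr


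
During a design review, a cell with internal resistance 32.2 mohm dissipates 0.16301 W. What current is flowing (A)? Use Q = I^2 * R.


Convert: R = 32.2 mohm = 0.0322 ohm
I = sqrt(Q / R) = sqrt(0.16301 / 0.0322) = sqrt(5.0624) = 2.250 A

2.250 A


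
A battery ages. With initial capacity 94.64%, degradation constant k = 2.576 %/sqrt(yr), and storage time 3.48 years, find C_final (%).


sqrt(t) = sqrt(3.48) = 1.8655
C_final = 94.64 - 2.576 * 1.8655 = 89.83%

89.83%


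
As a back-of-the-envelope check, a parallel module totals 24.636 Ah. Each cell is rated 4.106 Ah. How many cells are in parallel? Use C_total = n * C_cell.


n = C_total / C_cell = 24.636 / 4.106 = 6

6


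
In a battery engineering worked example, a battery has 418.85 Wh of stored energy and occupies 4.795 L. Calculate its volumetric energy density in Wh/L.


ED = E / V = 418.85 / 4.795 = 87.35 Wh/L

87.35 Wh/L


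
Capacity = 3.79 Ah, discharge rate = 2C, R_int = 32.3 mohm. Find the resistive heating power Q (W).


Convert: R = 32.3 mohm = 0.0323 ohm
Step 1: I = C_rate * capacity = 2 * 3.79 = 7.58 A
Step 2: Q = I^2 * R = 7.58^2 * 0.0323 = 57.456 * 0.0323 = 1.856 W

1.856 W


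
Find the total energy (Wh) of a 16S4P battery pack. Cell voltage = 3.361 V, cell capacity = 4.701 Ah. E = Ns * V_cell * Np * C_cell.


V_pack = 16 * 3.361 = 53.776 V
C_pack = 4 * 4.701 = 18.804 Ah
E = V_pack * C_pack = 53.776 * 18.804 = 1011 Wh

1011 Wh


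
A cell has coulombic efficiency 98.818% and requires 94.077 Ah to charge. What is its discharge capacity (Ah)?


Q_dis = eta/100 * Q_chg = 98.818/100 * 94.077 = 92.97 Ah

92.97 Ah


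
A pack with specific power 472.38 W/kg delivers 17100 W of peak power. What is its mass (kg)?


m = P / SP = 17100 / 472.38 = 36.20 kg

36.20 kg


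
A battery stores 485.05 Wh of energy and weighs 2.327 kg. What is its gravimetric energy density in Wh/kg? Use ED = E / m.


Specific energy = 485.05 Wh / 2.327 kg = 208.4 Wh/kg

208.4 Wh/kg


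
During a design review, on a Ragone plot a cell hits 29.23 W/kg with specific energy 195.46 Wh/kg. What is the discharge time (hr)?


t = E / P = 195.46 / 29.23 = 6.687 hr

6.687 hr


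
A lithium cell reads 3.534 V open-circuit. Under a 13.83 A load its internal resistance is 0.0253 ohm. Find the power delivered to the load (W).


Step 1: V_terminal = OCV - I*R = 3.534 - 13.83 * 0.0253 = 3.1841 V
Step 2: P_out = V_terminal * I = 3.1841 * 13.83 = 44.04 W

44.04 W


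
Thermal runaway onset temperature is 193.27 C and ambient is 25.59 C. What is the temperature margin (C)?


Safety margin = 193.27 C - 25.59 C = 167.68 C

167.68 C


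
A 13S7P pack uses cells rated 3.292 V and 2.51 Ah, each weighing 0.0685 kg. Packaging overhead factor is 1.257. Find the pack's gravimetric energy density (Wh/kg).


Step 1: V_pack = 13 * 3.292 = 42.796 V
Step 2: C_pack = 7 * 2.51 = 17.57 Ah
Step 3: E_pack = V_pack * C_pack = 42.796 * 17.57 = 751.93 Wh
Step 4: m_pack = 13 * 7 * 0.0685 * 1.257 = 7.8355 kg
Step 5: ED = E_pack / m_pack = 751.93 / 7.8355 = 95.96 Wh/kg

95.96 Wh/kg


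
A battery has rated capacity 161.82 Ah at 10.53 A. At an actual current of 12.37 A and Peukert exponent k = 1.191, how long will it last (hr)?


Step 1: t_rated = C / I_rated = 161.82 / 10.53 = 15.368 hr
Step 2: ratio = 10.53 / 12.37 = 0.85125
Step 3: ratio^k = 0.85125^1.191 = 0.82546
Step 4: t = t_rated * ratio^k = 15.368 * 0.82546 = 12.69 hr

12.69 hr


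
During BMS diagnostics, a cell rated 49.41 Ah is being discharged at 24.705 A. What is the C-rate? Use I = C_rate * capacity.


Rearranging: C_rate = 24.705 / 49.41 = 0.5C

0.5C


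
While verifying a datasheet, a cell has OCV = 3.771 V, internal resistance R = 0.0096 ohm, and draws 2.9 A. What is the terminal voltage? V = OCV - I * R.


IR drop = 2.9 * 0.0096 = 0.02784 V
V = 3.771 - 0.02784 = 3.743 V

3.743 V


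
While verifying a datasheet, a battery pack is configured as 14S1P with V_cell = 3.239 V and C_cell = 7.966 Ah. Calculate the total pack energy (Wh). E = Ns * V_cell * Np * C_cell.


V_pack = 14 * 3.239 = 45.346 V
C_pack = 1 * 7.966 = 7.966 Ah
E = V_pack * C_pack = 45.346 * 7.966 = 361.2 Wh

361.2 Wh


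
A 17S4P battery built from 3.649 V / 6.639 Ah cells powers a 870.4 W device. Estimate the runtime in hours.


Step 1: E_pack = Ns * V_cell * Np * C_cell = 17 * 3.649 * 4 * 6.639 = 1647.3 Wh
Step 2: t = E_pack / P = 1647.3 / 870.4 = 1.893 hr

1.893 hr


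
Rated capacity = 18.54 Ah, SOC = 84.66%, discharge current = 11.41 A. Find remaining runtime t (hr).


Step 1: remaining = SOC/100 * C_total = 84.66/100 * 18.54 = 15.696 Ah
Step 2: t = remaining / I = 15.696 / 11.41 = 1.376 hr

1.376 hr


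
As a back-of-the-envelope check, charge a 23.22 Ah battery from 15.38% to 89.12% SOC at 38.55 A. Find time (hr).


delta_Ah = 23.22 * (89.12 - 15.38) / 100 = 17.122 Ah
t = delta_Ah / I = 17.122 / 38.55 = 0.4442 hr

0.4442 hr


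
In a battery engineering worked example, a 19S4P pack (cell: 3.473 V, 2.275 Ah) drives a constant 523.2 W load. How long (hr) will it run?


Step 1: E_pack = Ns * V_cell * Np * C_cell = 19 * 3.473 * 4 * 2.275 = 600.48 Wh
Step 2: t = E_pack / P = 600.48 / 523.2 = 1.148 hr

1.148 hr


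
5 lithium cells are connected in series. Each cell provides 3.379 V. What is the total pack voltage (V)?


Series voltages add: 5 * 3.379 V = 16.895 V

16.895 V


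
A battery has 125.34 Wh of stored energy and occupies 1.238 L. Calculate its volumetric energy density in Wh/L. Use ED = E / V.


ED = E / V = 125.34 / 1.238 = 101.2 Wh/L

101.2 Wh/L


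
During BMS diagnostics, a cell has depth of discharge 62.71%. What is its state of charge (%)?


SOC = 100 - DOD = 100 - 62.71 = 37.29%

37.29%


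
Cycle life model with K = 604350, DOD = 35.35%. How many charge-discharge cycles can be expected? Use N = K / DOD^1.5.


DOD^1.5 = 210.18
N = K / DOD^1.5 = 604350 / 210.18 = 2875

2875 cycles


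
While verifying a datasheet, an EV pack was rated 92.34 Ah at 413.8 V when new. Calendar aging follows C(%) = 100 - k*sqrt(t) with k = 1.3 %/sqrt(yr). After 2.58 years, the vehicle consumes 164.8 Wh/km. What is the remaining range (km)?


Step 1: capacity retention = 100 - 1.3 * sqrt(2.58) = 100 - 1.3 * 1.6062 = 97.912%
Step 2: C_now = 92.34 * 97.912/100 = 90.412 Ah
Step 3: E_pack = V * C_now = 413.8 * 90.412 = 37412 Wh
Step 4: range = E_pack / consumption = 37412 / 164.8 = 227.0 km

227.0 km


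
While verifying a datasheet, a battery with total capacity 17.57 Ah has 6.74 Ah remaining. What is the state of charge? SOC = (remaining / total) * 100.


SOC = (remaining / total) * 100 = (6.74 / 17.57) * 100 = 38.36%

38.36%


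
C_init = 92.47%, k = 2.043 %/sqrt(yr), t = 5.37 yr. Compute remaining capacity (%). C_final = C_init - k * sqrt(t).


sqrt(t) = sqrt(5.37) = 2.3173
C_final = 92.47 - 2.043 * 2.3173 = 87.74%

87.74%


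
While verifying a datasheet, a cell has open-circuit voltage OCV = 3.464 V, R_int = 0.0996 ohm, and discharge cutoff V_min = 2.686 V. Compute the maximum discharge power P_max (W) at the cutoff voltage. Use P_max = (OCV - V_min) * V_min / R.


dV = OCV - V_min = 0.778 V (so I_max = dV / R)
P_max = dV * V_min / R = 0.778 * 2.686 / 0.0996 = 20.98 W

20.98 W


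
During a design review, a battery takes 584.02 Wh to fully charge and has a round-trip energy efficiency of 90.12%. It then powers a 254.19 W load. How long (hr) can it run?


Step 1: E_discharge = eta/100 * E_charge = 90.12/100 * 584.02 = 526.32 Wh
Step 2: t = E_discharge / P = 526.32 / 254.19 = 2.071 hr

2.071 hr


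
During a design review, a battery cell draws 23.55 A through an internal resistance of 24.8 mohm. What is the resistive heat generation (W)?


Convert: R = 24.8 mohm = 0.0248 ohm
Q = I^2 * R = 23.55^2 * 0.0248 = 13.75 W

13.75 W


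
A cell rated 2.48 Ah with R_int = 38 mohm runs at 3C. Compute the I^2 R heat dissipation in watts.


Convert: R = 38 mohm = 0.038 ohm
Step 1: I = C_rate * capacity = 3 * 2.48 = 7.44 A
Step 2: Q = I^2 * R = 7.44^2 * 0.038 = 55.354 * 0.038 = 2.103 W

2.103 W


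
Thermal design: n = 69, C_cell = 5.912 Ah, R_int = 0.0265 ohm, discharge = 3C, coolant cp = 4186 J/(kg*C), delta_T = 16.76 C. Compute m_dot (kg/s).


Step 1: I = 3 * 5.912 = 17.736 A
Step 2: Q_cell = I^2 * R = 17.736^2 * 0.0265 = 8.336 W
Step 3: Q_total = 69 * 8.336 = 575.18 W
Step 4: m_dot = Q_total / (cp * dT) = 575.18 / (4186 * 16.76) = 0.008198 kg/s

0.008198 kg/s


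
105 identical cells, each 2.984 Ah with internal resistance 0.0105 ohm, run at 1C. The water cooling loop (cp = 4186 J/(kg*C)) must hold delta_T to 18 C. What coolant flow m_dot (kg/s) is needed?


Step 1: I = 1 * 2.984 = 2.984 A
Step 2: Q_cell = I^2 * R = 2.984^2 * 0.0105 = 0.093495 W
Step 3: Q_total = 105 * 0.093495 = 9.817 W
Step 4: m_dot = Q_total / (cp * dT) = 9.817 / (4186 * 18) = 1.303e-04 kg/s

1.303e-04 kg/s


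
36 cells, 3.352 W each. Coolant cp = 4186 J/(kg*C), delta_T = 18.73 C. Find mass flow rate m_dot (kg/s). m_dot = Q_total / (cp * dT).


Step 1: Total heat Q = 36 * 3.352 W = 120.67 W
Step 2: denom = cp * dT = 4186 * 18.73 = 78404
Step 3: m_dot = 120.67 / 78404 = 0.001539 kg/s

0.001539 kg/s


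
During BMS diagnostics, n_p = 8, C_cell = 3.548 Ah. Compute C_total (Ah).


Parallel capacities add: 8 * 3.548 Ah = 28.384 Ah

28.384 Ah


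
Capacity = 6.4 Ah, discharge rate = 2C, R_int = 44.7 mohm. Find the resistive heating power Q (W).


Convert: R = 44.7 mohm = 0.0447 ohm
Step 1: I = C_rate * capacity = 2 * 6.4 = 12.8 A
Step 2: Q = I^2 * R = 12.8^2 * 0.0447 = 163.84 * 0.0447 = 7.324 W

7.324 W


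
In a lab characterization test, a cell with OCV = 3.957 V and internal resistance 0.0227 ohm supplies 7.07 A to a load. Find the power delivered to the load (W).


Step 1: V_terminal = OCV - I*R = 3.957 - 7.07 * 0.0227 = 3.7965 V
Step 2: P_out = V_terminal * I = 3.7965 * 7.07 = 26.84 W

26.84 W


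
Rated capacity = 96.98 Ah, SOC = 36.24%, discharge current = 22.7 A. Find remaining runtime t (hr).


Step 1: remaining = SOC/100 * C_total = 36.24/100 * 96.98 = 35.146 Ah
Step 2: t = remaining / I = 35.146 / 22.7 = 1.548 hr

1.548 hr


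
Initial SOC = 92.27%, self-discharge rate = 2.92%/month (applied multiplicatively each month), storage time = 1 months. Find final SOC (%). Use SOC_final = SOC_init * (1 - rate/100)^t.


Monthly retention factor = 1 - 2.92/100 = 0.9708
Over 1 months: factor^1 = 0.9708
SOC_final = 92.27 * 0.9708 = 89.58%

89.58%


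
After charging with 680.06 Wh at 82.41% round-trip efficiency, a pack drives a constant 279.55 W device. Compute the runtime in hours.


Step 1: E_discharge = eta/100 * E_charge = 82.41/100 * 680.06 = 560.44 Wh
Step 2: t = E_discharge / P = 560.44 / 279.55 = 2.005 hr

2.005 hr


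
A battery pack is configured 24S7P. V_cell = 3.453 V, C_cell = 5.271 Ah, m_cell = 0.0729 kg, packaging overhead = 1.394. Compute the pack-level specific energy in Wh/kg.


Step 1: V_pack = 24 * 3.453 = 82.872 V
Step 2: C_pack = 7 * 5.271 = 36.897 Ah
Step 3: E_pack = V_pack * C_pack = 82.872 * 36.897 = 3057.7 Wh
Step 4: m_pack = 24 * 7 * 0.0729 * 1.394 = 17.073 kg
Step 5: ED = E_pack / m_pack = 3057.7 / 17.073 = 179.1 Wh/kg

179.1 Wh/kg


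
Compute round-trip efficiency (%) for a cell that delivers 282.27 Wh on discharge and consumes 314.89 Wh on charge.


Round-trip efficiency = 282.27/314.89 * 100% = 89.64%

89.64%


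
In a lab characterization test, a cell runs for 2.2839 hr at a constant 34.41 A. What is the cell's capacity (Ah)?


C = I * t = 34.41 * 2.2839 = 78.59 Ah

78.59 Ah


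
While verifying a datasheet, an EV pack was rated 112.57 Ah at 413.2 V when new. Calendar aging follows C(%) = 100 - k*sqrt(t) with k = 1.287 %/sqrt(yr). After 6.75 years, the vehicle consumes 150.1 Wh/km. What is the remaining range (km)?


Step 1: capacity retention = 100 - 1.287 * sqrt(6.75) = 100 - 1.287 * 2.5981 = 96.656%
Step 2: C_now = 112.57 * 96.656/100 = 108.81 Ah
Step 3: E_pack = V * C_now = 413.2 * 108.81 = 44960 Wh
Step 4: range = E_pack / consumption = 44960 / 150.1 = 299.5 km

299.5 km
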